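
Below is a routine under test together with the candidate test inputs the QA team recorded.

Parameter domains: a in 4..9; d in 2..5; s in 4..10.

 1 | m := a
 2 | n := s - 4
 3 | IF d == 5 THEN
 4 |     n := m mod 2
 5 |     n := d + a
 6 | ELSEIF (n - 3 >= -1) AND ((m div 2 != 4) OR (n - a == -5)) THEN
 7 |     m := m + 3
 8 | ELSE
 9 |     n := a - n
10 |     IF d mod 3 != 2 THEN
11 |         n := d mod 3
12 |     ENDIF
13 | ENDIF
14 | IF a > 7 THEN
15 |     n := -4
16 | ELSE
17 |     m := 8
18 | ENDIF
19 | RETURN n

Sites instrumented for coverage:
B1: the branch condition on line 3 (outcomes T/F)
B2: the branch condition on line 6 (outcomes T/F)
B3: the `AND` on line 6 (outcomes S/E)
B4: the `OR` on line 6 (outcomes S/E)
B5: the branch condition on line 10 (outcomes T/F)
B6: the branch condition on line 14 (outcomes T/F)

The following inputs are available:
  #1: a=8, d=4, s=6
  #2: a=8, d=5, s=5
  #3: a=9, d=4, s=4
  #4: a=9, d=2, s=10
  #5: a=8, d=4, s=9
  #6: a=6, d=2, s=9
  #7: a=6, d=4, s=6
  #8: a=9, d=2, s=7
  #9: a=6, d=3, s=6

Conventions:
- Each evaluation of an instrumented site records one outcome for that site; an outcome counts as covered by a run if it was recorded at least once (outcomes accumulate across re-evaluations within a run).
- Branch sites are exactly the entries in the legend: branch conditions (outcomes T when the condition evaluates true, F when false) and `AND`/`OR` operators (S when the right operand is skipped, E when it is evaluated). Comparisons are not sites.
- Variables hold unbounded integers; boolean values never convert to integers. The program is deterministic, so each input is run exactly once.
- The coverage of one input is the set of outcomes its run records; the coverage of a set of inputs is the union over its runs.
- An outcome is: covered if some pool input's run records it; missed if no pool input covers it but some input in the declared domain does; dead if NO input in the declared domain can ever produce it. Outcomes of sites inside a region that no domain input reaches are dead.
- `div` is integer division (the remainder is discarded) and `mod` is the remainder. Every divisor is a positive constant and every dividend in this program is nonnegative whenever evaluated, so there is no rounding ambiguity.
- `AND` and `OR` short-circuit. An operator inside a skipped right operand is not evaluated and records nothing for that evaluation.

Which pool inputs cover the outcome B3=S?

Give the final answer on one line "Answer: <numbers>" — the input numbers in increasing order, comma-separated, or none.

input #1 (a=8, d=4, s=6): does not produce B3=S
input #2 (a=8, d=5, s=5): does not produce B3=S
input #3 (a=9, d=4, s=4): produces B3=S
input #4 (a=9, d=2, s=10): does not produce B3=S
input #5 (a=8, d=4, s=9): does not produce B3=S
input #6 (a=6, d=2, s=9): does not produce B3=S
input #7 (a=6, d=4, s=6): does not produce B3=S
input #8 (a=9, d=2, s=7): does not produce B3=S
input #9 (a=6, d=3, s=6): does not produce B3=S

Answer: 3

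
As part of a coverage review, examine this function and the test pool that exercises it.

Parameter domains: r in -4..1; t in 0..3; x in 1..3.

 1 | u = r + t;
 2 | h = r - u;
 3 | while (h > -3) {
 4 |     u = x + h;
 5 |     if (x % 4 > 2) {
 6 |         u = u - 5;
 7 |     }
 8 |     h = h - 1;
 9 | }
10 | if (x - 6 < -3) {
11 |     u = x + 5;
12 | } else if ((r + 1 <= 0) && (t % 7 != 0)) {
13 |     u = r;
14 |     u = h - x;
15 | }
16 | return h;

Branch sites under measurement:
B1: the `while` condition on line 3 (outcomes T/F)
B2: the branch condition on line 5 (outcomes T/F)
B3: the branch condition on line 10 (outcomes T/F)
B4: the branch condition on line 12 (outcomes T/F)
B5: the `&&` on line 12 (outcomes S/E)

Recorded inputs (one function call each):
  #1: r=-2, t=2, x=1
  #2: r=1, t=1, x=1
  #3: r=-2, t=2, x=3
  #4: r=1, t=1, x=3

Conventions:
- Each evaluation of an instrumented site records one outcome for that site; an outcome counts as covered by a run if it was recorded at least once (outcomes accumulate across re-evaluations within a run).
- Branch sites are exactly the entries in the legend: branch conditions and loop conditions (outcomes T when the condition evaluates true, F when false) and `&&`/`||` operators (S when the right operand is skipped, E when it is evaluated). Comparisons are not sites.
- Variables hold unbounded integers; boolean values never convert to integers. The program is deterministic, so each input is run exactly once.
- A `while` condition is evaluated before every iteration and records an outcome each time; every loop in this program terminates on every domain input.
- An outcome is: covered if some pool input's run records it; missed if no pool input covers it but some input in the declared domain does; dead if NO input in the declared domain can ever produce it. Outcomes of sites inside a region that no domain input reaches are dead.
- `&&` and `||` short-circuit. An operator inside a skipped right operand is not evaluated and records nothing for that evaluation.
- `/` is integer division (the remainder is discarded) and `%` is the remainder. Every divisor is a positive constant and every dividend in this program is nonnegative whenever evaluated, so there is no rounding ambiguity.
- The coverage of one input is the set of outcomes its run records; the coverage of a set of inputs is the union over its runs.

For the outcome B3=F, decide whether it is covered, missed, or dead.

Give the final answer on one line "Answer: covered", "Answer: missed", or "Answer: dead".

B3=F is recorded by pool input(s) 3, 4 -> covered

Answer: covered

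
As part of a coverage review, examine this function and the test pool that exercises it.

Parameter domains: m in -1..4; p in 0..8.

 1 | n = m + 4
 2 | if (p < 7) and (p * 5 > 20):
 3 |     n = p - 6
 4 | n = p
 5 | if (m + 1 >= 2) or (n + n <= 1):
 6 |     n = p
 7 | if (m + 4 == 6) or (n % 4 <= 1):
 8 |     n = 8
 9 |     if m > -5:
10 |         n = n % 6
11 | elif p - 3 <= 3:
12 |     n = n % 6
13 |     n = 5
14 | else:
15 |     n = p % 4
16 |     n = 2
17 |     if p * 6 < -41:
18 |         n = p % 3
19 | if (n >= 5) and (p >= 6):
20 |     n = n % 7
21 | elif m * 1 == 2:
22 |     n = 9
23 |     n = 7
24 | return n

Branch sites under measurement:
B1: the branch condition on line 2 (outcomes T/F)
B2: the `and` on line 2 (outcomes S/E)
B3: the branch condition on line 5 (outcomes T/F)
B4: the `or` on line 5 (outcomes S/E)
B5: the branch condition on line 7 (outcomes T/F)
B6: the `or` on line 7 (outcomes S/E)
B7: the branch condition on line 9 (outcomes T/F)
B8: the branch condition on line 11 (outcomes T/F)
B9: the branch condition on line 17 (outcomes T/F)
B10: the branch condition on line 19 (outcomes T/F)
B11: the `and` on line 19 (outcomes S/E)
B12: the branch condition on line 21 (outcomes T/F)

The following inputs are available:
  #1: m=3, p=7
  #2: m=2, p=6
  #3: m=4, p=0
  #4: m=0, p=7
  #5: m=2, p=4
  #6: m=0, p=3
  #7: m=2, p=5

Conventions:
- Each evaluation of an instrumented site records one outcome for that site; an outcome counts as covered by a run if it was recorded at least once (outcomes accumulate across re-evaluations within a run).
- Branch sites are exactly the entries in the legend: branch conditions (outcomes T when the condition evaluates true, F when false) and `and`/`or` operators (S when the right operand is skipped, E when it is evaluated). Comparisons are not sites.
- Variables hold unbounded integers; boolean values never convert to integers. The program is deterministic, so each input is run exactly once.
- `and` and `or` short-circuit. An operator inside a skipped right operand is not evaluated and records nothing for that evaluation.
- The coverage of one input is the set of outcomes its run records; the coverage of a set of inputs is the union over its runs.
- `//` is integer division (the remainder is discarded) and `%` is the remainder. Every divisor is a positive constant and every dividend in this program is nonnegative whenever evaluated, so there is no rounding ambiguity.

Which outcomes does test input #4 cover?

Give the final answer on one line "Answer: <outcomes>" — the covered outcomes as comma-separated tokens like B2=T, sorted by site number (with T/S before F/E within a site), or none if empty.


Simulating input #4 (m=0, p=7) step by step:
  B2->S, B1->F, B4->E, B3->F, B6->E, B5->F, B8->F, B9->F, B11->S, B10->F
  B12->F
deduplicating events, the covered set is: B1=F, B2=S, B3=F, B4=E, B5=F, B6=E, B8=F, B9=F, B10=F, B11=S, B12=F
Answer: B1=F, B2=S, B3=F, B4=E, B5=F, B6=E, B8=F, B9=F, B10=F, B11=S, B12=F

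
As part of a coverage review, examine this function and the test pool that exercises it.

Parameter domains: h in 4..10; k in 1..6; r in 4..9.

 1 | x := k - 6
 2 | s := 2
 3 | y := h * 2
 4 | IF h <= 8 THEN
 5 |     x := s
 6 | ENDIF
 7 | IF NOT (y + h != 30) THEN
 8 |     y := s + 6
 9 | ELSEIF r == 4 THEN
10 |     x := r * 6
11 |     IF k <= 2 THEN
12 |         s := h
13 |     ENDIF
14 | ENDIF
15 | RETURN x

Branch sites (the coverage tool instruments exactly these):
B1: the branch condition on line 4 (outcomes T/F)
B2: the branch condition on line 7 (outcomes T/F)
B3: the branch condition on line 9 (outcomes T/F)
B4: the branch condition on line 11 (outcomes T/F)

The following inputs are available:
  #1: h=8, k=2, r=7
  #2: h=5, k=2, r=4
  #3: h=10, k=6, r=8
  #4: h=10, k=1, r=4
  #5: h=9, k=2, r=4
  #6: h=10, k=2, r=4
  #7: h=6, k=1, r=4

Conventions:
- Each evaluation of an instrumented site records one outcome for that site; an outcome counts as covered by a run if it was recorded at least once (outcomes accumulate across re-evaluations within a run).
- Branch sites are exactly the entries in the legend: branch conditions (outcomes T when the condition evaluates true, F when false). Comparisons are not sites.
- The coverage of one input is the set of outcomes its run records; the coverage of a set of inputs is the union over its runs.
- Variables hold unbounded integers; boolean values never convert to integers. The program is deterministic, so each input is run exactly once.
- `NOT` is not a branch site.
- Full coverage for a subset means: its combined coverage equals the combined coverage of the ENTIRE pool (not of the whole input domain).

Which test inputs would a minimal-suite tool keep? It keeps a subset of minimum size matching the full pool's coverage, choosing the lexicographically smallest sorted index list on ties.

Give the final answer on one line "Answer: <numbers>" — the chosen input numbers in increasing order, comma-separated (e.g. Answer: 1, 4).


test 1 (h=8, k=2, r=7) fires B1->T, B2->F, B3->F; hits B1=T, B2=F, B3=F
test 2 (h=5, k=2, r=4) fires B1->T, B2->F, B3->T, B4->T; hits B1=T, B2=F, B3=T, B4=T
test 3 (h=10, k=6, r=8) fires B1->F, B2->T; hits B1=F, B2=T
test 4 (h=10, k=1, r=4) fires B1->F, B2->T; hits B1=F, B2=T
test 5 (h=9, k=2, r=4) fires B1->F, B2->F, B3->T, B4->T; hits B1=F, B2=F, B3=T, B4=T
test 6 (h=10, k=2, r=4) fires B1->F, B2->T; hits B1=F, B2=T
test 7 (h=6, k=1, r=4) fires B1->T, B2->F, B3->T, B4->T; hits B1=T, B2=F, B3=T, B4=T
together the pool reaches 7 outcomes: B1=T, B1=F, B2=T, B2=F, B3=T, B3=F, B4=T
no size-1 subset reaches all 7 outcomes (best union: 4/7)
no size-2 subset reaches all 7 outcomes (best union: 6/7)
the canonical winner is {1, 2, 3}: size 3, full 7-outcome coverage, earliest index list among size-3 covers
Answer: 1, 2, 3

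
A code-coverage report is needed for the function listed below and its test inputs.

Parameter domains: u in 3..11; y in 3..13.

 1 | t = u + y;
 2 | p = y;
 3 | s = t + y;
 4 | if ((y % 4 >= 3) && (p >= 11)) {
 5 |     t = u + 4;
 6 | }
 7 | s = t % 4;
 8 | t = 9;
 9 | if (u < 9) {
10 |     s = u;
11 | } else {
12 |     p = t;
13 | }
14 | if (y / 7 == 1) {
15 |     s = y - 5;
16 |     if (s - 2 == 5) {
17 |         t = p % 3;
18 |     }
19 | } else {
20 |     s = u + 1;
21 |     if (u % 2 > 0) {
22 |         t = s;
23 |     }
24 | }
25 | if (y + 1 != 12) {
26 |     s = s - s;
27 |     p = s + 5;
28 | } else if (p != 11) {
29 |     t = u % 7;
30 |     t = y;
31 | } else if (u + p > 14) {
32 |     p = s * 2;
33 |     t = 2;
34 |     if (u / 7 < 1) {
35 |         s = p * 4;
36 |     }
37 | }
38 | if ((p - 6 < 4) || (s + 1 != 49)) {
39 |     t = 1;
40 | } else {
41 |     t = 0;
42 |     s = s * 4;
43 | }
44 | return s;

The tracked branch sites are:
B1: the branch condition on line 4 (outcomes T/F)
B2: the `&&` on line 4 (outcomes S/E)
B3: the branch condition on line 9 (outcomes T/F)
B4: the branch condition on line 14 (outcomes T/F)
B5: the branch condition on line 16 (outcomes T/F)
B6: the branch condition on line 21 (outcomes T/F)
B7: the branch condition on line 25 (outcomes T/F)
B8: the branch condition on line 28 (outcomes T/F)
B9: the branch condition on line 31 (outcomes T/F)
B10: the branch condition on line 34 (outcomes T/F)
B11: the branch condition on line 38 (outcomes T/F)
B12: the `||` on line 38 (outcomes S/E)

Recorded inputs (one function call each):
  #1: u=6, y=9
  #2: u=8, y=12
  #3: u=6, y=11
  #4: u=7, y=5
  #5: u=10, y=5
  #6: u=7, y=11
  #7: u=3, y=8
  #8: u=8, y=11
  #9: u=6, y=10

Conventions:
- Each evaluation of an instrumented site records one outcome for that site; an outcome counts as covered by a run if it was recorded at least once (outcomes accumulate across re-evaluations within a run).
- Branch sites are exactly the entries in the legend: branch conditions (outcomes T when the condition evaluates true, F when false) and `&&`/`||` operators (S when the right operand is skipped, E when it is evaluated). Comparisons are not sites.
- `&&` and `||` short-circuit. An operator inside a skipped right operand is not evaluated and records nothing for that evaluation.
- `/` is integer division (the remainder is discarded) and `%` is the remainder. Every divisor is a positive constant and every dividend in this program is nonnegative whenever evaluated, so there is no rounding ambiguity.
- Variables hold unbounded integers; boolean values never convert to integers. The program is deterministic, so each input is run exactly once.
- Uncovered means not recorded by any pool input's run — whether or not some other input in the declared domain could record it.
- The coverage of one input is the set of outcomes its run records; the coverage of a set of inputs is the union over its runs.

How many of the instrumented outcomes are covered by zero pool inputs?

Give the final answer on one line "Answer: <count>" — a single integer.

input #1 (u=6, y=9): covers B1=F, B2=S, B3=T, B4=T, B5=F, B7=T, B11=T, B12=S
input #2 (u=8, y=12): covers B1=F, B2=S, B3=T, B4=T, B5=T, B7=T, B11=T, B12=S
input #3 (u=6, y=11): covers B1=T, B2=E, B3=T, B4=T, B5=F, B7=F, B8=F, B9=T, B10=T, B11=F, B12=E
input #4 (u=7, y=5): covers B1=F, B2=S, B3=T, B4=F, B6=T, B7=T, B11=T, B12=S
input #5 (u=10, y=5): covers B1=F, B2=S, B3=F, B4=F, B6=F, B7=T, B11=T, B12=S
input #6 (u=7, y=11): covers B1=T, B2=E, B3=T, B4=T, B5=F, B7=F, B8=F, B9=T, B10=F, B11=T, B12=E
input #7 (u=3, y=8): covers B1=F, B2=S, B3=T, B4=T, B5=F, B7=T, B11=T, B12=S
input #8 (u=8, y=11): covers B1=T, B2=E, B3=T, B4=T, B5=F, B7=F, B8=F, B9=T, B10=F, B11=T, B12=E
input #9 (u=6, y=10): covers B1=F, B2=S, B3=T, B4=T, B5=F, B7=T, B11=T, B12=S
union over the pool: B1=T, B1=F, B2=S, B2=E, B3=T, B3=F, B4=T, B4=F, B5=T, B5=F, B6=T, B6=F, B7=T, B7=F, B8=F, B9=T, B10=T, B10=F, B11=T, B11=F, B12=S, B12=E
uncovered (2 of 24): B8=T, B9=F

Answer: 2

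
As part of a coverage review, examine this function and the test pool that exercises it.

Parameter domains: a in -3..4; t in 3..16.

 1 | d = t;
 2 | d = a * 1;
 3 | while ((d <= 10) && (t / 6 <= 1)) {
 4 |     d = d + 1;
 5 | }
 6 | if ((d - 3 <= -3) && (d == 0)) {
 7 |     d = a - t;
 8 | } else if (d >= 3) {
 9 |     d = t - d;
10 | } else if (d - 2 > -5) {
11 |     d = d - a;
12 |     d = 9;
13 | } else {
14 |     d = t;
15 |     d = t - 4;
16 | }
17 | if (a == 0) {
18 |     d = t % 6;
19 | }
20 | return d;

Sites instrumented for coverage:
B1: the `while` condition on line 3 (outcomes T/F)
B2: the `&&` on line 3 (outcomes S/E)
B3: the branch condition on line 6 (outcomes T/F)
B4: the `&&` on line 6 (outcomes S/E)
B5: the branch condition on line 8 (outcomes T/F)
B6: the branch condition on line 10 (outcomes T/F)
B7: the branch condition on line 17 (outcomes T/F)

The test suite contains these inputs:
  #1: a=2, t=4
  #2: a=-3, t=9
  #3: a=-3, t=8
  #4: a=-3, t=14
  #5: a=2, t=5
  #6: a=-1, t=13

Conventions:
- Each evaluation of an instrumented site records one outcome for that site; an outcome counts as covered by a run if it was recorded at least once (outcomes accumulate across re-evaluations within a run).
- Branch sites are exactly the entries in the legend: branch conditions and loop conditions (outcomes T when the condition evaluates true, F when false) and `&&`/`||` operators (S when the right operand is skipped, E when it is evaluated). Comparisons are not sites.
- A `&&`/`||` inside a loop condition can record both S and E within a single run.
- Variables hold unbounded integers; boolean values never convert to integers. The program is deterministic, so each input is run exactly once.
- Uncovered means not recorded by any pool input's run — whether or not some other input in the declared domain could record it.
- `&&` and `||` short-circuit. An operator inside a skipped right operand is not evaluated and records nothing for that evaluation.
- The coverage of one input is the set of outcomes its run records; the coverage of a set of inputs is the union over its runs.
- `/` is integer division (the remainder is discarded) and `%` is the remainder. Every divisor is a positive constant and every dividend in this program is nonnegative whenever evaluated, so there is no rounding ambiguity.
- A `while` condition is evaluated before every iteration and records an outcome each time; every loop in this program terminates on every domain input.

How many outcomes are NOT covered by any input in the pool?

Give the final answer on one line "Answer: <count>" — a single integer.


#1 (a=2, t=4) -> B2->E, B1->T, B2->E, B1->T, B2->E, B1->T, B2->E, B1->T, B2->E, B1->T, B2->E, B1->T, B2->E, B1->T, ...; covered: B1=T, B1=F, B2=S, B2=E, B3=F, B4=S, B5=T, B7=F
#2 (a=-3, t=9) -> B2->E, B1->T, B2->E, B1->T, B2->E, B1->T, B2->E, B1->T, B2->E, B1->T, B2->E, B1->T, B2->E, B1->T, ...; covered: B1=T, B1=F, B2=S, B2=E, B3=F, B4=S, B5=T, B7=F
#3 (a=-3, t=8) -> B2->E, B1->T, B2->E, B1->T, B2->E, B1->T, B2->E, B1->T, B2->E, B1->T, B2->E, B1->T, B2->E, B1->T, ...; covered: B1=T, B1=F, B2=S, B2=E, B3=F, B4=S, B5=T, B7=F
#4 (a=-3, t=14) -> B2->E, B1->F, B4->E, B3->F, B5->F, B6->F, B7->F; covered: B1=F, B2=E, B3=F, B4=E, B5=F, B6=F, B7=F
#5 (a=2, t=5) -> B2->E, B1->T, B2->E, B1->T, B2->E, B1->T, B2->E, B1->T, B2->E, B1->T, B2->E, B1->T, B2->E, B1->T, ...; covered: B1=T, B1=F, B2=S, B2=E, B3=F, B4=S, B5=T, B7=F
#6 (a=-1, t=13) -> B2->E, B1->F, B4->E, B3->F, B5->F, B6->T, B7->F; covered: B1=F, B2=E, B3=F, B4=E, B5=F, B6=T, B7=F
union over the pool: B1=T, B1=F, B2=S, B2=E, B3=F, B4=S, B4=E, B5=T, B5=F, B6=T, B6=F, B7=F
uncovered (2 of 14): B3=T, B7=T
Answer: 2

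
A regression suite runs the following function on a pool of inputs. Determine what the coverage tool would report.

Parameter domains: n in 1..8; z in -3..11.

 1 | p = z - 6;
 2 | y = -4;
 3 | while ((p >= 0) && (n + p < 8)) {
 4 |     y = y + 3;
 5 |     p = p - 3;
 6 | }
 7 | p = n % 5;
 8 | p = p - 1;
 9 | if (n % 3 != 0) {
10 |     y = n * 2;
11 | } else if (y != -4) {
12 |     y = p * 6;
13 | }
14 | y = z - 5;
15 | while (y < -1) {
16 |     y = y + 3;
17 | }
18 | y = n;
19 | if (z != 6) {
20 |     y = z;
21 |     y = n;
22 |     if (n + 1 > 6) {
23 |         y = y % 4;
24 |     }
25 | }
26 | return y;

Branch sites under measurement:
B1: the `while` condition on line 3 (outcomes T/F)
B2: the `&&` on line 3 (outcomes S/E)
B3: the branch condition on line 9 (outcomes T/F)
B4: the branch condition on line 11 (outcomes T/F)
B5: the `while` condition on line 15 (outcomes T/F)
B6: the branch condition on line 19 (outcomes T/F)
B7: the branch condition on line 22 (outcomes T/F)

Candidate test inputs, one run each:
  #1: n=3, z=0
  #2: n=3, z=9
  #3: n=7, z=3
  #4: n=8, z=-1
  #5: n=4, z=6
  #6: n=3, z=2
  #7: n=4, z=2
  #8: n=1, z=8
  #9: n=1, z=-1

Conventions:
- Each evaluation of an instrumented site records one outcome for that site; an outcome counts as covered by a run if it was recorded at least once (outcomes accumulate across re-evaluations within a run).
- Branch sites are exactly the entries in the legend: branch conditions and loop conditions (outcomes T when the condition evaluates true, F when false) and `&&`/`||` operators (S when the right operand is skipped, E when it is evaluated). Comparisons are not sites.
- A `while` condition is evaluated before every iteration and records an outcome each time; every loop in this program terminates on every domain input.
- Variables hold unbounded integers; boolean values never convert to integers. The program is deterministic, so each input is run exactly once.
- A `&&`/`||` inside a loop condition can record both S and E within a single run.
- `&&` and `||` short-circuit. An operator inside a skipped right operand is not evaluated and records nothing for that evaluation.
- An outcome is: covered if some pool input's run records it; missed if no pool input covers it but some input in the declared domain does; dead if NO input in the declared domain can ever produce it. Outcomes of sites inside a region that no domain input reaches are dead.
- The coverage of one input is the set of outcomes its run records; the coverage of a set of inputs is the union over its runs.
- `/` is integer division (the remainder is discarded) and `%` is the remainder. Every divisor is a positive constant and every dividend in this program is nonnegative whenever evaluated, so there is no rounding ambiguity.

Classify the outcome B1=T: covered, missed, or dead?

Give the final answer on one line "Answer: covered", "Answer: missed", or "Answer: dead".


B1=T is recorded by pool input(s) 2, 5, 8 -> covered
Answer: covered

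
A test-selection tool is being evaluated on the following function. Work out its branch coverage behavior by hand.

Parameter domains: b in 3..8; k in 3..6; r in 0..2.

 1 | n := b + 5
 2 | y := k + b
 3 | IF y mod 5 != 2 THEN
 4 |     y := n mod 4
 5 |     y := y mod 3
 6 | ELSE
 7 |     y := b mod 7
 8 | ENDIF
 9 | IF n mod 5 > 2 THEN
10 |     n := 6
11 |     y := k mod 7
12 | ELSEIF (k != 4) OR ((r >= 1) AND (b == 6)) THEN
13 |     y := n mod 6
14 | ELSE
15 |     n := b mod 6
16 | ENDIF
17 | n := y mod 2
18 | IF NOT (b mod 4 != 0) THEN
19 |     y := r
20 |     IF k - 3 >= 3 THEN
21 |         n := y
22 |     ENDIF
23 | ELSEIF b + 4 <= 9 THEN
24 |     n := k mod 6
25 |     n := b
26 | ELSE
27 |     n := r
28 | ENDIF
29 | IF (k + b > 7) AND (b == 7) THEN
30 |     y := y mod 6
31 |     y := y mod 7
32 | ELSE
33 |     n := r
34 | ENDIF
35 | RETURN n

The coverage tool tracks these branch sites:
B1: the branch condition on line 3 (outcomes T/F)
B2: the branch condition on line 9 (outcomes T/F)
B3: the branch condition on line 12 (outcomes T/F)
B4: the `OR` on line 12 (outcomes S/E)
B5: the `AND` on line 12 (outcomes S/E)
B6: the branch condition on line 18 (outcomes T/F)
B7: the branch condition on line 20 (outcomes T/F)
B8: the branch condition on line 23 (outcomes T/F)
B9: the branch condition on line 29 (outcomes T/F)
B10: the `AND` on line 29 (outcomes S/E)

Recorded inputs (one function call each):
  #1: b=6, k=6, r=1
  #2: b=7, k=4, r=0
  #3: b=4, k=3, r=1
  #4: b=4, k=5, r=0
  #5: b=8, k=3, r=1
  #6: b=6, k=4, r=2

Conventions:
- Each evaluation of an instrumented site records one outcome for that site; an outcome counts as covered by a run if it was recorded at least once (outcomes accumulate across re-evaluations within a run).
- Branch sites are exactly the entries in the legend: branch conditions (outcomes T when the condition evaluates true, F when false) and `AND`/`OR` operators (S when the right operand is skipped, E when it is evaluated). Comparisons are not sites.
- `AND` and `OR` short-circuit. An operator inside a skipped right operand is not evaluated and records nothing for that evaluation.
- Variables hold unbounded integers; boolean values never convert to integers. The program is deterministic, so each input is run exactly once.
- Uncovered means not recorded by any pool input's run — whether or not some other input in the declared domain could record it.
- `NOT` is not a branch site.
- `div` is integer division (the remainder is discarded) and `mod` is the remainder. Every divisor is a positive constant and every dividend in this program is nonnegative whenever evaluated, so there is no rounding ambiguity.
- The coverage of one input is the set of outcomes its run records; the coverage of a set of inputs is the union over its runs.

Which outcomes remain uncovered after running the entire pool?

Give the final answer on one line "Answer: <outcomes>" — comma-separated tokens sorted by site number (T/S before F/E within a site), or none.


test 1 (b=6, k=6, r=1) fires B1->F, B2->F, B4->S, B3->T, B6->F, B8->F, B10->E, B9->F; hits B1=F, B2=F, B3=T, B4=S, B6=F, B8=F, B9=F, B10=E
test 2 (b=7, k=4, r=0) fires B1->T, B2->F, B4->E, B5->S, B3->F, B6->F, B8->F, B10->E, B9->T; hits B1=T, B2=F, B3=F, B4=E, B5=S, B6=F, B8=F, B9=T, B10=E
test 3 (b=4, k=3, r=1) fires B1->F, B2->T, B6->T, B7->F, B10->S, B9->F; hits B1=F, B2=T, B6=T, B7=F, B9=F, B10=S
test 4 (b=4, k=5, r=0) fires B1->T, B2->T, B6->T, B7->F, B10->E, B9->F; hits B1=T, B2=T, B6=T, B7=F, B9=F, B10=E
test 5 (b=8, k=3, r=1) fires B1->T, B2->T, B6->T, B7->F, B10->E, B9->F; hits B1=T, B2=T, B6=T, B7=F, B9=F, B10=E
test 6 (b=6, k=4, r=2) fires B1->T, B2->F, B4->E, B5->E, B3->T, B6->F, B8->F, B10->E, B9->F; hits B1=T, B2=F, B3=T, B4=E, B5=E, B6=F, B8=F, B9=F, B10=E
union over the pool: B1=T, B1=F, B2=T, B2=F, B3=T, B3=F, B4=S, B4=E, B5=S, B5=E, B6=T, B6=F, B7=F, B8=F, B9=T, B9=F, B10=S, B10=E
uncovered (2 of 20): B7=T, B8=T
Answer: B7=T, B8=T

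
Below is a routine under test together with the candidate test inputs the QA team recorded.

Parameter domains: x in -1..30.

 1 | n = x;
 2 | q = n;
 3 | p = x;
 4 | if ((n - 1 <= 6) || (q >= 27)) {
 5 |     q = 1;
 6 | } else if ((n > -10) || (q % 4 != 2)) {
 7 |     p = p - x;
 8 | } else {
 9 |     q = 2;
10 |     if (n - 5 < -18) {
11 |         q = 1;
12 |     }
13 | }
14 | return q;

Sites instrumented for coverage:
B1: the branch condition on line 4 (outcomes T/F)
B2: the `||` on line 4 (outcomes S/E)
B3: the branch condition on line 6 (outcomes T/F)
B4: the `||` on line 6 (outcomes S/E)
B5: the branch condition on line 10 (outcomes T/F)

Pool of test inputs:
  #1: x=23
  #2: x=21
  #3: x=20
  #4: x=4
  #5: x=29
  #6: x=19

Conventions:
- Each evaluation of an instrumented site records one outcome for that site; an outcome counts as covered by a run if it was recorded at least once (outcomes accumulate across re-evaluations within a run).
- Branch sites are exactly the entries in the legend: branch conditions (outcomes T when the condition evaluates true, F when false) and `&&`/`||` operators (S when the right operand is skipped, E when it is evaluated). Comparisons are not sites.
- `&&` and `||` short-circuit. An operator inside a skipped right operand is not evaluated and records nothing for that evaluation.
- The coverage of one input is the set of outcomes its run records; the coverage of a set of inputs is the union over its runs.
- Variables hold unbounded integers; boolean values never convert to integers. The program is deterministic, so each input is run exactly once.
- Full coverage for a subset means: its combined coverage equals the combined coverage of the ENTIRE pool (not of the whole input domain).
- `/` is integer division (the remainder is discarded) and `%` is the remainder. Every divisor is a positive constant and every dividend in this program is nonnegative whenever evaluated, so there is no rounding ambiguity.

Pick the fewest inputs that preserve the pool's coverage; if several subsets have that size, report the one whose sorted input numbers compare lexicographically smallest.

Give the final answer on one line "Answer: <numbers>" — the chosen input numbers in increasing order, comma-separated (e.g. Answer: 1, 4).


test 1 (x=23) fires B2->E, B1->F, B4->S, B3->T; hits B1=F, B2=E, B3=T, B4=S
test 2 (x=21) fires B2->E, B1->F, B4->S, B3->T; hits B1=F, B2=E, B3=T, B4=S
test 3 (x=20) fires B2->E, B1->F, B4->S, B3->T; hits B1=F, B2=E, B3=T, B4=S
test 4 (x=4) fires B2->S, B1->T; hits B1=T, B2=S
test 5 (x=29) fires B2->E, B1->T; hits B1=T, B2=E
test 6 (x=19) fires B2->E, B1->F, B4->S, B3->T; hits B1=F, B2=E, B3=T, B4=S
together the pool reaches 6 outcomes: B1=T, B1=F, B2=S, B2=E, B3=T, B4=S
every size-1 subset falls short of the 6 outcomes (best: 4/6)
the canonical winner is {1, 4}: size 2, full 6-outcome coverage, earliest index list among size-2 covers
Answer: 1, 4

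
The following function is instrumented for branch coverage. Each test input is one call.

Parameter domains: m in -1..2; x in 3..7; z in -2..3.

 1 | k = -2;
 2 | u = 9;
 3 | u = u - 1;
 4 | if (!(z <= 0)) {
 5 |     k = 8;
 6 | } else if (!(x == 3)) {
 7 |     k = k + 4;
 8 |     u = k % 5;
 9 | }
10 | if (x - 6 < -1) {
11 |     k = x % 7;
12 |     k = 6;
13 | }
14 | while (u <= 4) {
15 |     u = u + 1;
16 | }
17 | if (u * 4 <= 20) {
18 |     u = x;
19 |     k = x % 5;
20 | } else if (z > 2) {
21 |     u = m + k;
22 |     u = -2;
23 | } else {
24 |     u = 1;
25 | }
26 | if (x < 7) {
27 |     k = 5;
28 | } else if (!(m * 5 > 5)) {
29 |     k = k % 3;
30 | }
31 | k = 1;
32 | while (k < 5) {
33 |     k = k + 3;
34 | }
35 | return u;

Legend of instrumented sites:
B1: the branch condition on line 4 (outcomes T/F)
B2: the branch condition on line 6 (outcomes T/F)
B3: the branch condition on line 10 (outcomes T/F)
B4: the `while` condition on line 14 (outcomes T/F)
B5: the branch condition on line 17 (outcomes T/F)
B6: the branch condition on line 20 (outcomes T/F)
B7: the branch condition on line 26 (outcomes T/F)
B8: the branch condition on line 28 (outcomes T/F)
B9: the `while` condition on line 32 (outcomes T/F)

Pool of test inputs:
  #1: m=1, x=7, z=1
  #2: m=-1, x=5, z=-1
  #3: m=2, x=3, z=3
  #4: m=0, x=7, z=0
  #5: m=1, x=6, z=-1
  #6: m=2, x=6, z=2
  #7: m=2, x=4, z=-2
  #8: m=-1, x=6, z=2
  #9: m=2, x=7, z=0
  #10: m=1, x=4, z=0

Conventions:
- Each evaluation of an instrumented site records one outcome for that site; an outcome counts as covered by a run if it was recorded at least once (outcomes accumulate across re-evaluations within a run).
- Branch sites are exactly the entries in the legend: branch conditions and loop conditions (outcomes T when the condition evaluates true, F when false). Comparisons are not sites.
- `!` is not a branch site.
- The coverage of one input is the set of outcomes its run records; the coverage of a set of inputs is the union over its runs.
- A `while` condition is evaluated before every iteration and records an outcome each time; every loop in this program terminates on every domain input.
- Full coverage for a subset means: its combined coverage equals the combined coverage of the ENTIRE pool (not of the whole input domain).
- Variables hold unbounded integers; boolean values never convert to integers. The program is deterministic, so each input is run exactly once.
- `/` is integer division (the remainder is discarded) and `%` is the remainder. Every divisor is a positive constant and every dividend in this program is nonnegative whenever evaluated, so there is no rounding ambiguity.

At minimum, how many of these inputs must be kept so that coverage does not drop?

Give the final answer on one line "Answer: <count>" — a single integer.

input #1 (m=1, x=7, z=1): events B1->T, B3->F, B4->F, B5->F, B6->F, B7->F, B8->T, B9->T, B9->T, B9->F; covers B1=T, B3=F, B4=F, B5=F, B6=F, B7=F, B8=T, B9=T, B9=F
input #2 (m=-1, x=5, z=-1): events B1->F, B2->T, B3->F, B4->T, B4->T, B4->T, B4->F, B5->T, B7->T, B9->T, B9->T, B9->F; covers B1=F, B2=T, B3=F, B4=T, B4=F, B5=T, B7=T, B9=T, B9=F
input #3 (m=2, x=3, z=3): events B1->T, B3->T, B4->F, B5->F, B6->T, B7->T, B9->T, B9->T, B9->F; covers B1=T, B3=T, B4=F, B5=F, B6=T, B7=T, B9=T, B9=F
input #4 (m=0, x=7, z=0): events B1->F, B2->T, B3->F, B4->T, B4->T, B4->T, B4->F, B5->T, B7->F, B8->T, B9->T, B9->T, B9->F; covers B1=F, B2=T, B3=F, B4=T, B4=F, B5=T, B7=F, B8=T, B9=T, B9=F
input #5 (m=1, x=6, z=-1): events B1->F, B2->T, B3->F, B4->T, B4->T, B4->T, B4->F, B5->T, B7->T, B9->T, B9->T, B9->F; covers B1=F, B2=T, B3=F, B4=T, B4=F, B5=T, B7=T, B9=T, B9=F
input #6 (m=2, x=6, z=2): events B1->T, B3->F, B4->F, B5->F, B6->F, B7->T, B9->T, B9->T, B9->F; covers B1=T, B3=F, B4=F, B5=F, B6=F, B7=T, B9=T, B9=F
input #7 (m=2, x=4, z=-2): events B1->F, B2->T, B3->T, B4->T, B4->T, B4->T, B4->F, B5->T, B7->T, B9->T, B9->T, B9->F; covers B1=F, B2=T, B3=T, B4=T, B4=F, B5=T, B7=T, B9=T, B9=F
input #8 (m=-1, x=6, z=2): events B1->T, B3->F, B4->F, B5->F, B6->F, B7->T, B9->T, B9->T, B9->F; covers B1=T, B3=F, B4=F, B5=F, B6=F, B7=T, B9=T, B9=F
input #9 (m=2, x=7, z=0): events B1->F, B2->T, B3->F, B4->T, B4->T, B4->T, B4->F, B5->T, B7->F, B8->F, B9->T, B9->T, B9->F; covers B1=F, B2=T, B3=F, B4=T, B4=F, B5=T, B7=F, B8=F, B9=T, B9=F
input #10 (m=1, x=4, z=0): events B1->F, B2->T, B3->T, B4->T, B4->T, B4->T, B4->F, B5->T, B7->T, B9->T, B9->T, B9->F; covers B1=F, B2=T, B3=T, B4=T, B4=F, B5=T, B7=T, B9=T, B9=F
together the pool reaches 17 outcomes: B1=T, B1=F, B2=T, B3=T, B3=F, B4=T, B4=F, B5=T, B5=F, B6=T, B6=F, B7=T, B7=F, B8=T, B8=F, B9=T, B9=F
checked all size-1 subsets: none covers 17 outcomes (max 10/17)
checked all size-2 subsets: none covers 17 outcomes (max 15/17)
the canonical winner is {1, 3, 9}: size 3, full 17-outcome coverage, earliest index list among size-3 covers

Answer: 3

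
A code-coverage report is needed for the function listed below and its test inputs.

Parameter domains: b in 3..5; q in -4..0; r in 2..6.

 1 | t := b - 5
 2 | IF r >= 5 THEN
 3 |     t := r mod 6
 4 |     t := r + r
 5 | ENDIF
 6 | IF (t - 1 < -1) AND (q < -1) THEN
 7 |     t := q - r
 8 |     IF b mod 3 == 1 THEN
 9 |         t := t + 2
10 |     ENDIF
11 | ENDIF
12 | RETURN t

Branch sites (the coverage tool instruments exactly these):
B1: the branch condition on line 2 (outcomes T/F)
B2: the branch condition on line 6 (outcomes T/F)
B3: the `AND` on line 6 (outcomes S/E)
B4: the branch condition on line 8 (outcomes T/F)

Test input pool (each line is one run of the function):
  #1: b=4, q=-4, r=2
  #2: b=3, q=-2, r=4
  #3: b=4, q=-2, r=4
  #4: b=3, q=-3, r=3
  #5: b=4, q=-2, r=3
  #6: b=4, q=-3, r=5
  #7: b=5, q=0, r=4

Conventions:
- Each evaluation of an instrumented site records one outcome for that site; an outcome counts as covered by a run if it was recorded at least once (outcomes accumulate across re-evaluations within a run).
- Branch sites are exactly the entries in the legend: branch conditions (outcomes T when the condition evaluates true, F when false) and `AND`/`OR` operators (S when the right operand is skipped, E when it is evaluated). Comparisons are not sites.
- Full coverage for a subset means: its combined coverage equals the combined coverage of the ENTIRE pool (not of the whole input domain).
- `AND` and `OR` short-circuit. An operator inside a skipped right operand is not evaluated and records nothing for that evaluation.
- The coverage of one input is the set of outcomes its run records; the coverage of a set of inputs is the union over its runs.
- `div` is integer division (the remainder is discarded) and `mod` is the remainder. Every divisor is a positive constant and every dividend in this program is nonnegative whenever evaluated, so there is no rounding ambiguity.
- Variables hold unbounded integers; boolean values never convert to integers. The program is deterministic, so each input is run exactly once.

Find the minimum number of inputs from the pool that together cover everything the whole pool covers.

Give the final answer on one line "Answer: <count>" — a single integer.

input #1, b=4, q=-4, r=2: events B1->F, B3->E, B2->T, B4->T; outcomes B1=F, B2=T, B3=E, B4=T
input #2, b=3, q=-2, r=4: events B1->F, B3->E, B2->T, B4->F; outcomes B1=F, B2=T, B3=E, B4=F
input #3, b=4, q=-2, r=4: events B1->F, B3->E, B2->T, B4->T; outcomes B1=F, B2=T, B3=E, B4=T
input #4, b=3, q=-3, r=3: events B1->F, B3->E, B2->T, B4->F; outcomes B1=F, B2=T, B3=E, B4=F
input #5, b=4, q=-2, r=3: events B1->F, B3->E, B2->T, B4->T; outcomes B1=F, B2=T, B3=E, B4=T
input #6, b=4, q=-3, r=5: events B1->T, B3->S, B2->F; outcomes B1=T, B2=F, B3=S
input #7, b=5, q=0, r=4: events B1->F, B3->S, B2->F; outcomes B1=F, B2=F, B3=S
union over all inputs: B1=T, B1=F, B2=T, B2=F, B3=S, B3=E, B4=T, B4=F (8 outcomes)
no size-1 subset reaches all 8 outcomes (best union: 4/8)
no size-2 subset reaches all 8 outcomes (best union: 7/8)
size 3: inputs {1, 2, 6} cover all 8 outcomes, and no lexicographically smaller subset of this size does

Answer: 3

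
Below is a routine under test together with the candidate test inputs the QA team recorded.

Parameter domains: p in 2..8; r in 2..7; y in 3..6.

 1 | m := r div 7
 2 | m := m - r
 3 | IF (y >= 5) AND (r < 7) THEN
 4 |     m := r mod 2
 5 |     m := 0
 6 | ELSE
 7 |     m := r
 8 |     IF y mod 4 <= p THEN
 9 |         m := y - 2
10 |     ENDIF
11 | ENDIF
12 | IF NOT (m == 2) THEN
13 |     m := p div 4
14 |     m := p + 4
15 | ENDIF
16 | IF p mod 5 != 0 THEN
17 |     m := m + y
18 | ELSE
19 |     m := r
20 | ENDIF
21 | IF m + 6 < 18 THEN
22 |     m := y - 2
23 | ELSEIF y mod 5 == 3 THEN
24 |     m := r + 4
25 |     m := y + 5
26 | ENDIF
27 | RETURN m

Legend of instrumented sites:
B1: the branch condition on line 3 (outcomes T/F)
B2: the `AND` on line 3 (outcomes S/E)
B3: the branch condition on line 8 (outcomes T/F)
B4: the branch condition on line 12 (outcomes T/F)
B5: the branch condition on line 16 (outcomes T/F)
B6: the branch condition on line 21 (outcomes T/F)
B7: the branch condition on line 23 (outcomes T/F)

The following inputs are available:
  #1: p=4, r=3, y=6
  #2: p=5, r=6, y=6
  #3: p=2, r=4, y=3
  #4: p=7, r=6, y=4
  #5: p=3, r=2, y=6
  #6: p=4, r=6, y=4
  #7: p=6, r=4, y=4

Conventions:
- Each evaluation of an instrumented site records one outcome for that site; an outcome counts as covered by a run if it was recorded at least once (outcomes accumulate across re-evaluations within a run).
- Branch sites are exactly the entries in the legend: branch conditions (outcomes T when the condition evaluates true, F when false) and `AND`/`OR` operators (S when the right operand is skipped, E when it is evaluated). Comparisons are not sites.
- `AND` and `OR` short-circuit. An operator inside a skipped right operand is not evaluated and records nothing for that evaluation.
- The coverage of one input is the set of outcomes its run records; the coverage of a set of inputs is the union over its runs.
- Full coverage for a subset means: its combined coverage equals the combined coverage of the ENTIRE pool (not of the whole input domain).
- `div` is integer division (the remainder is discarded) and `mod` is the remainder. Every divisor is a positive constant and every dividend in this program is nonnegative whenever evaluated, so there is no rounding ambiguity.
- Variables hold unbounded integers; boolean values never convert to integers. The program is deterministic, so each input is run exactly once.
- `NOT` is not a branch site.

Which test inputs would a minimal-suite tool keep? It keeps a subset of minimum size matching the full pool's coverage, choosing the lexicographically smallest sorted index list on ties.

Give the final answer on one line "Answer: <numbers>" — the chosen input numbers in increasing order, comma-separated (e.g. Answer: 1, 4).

input #1 (p=4, r=3, y=6): events B2->E, B1->T, B4->T, B5->T, B6->F, B7->F; covers B1=T, B2=E, B4=T, B5=T, B6=F, B7=F
input #2 (p=5, r=6, y=6): events B2->E, B1->T, B4->T, B5->F, B6->T; covers B1=T, B2=E, B4=T, B5=F, B6=T
input #3 (p=2, r=4, y=3): events B2->S, B1->F, B3->F, B4->T, B5->T, B6->T; covers B1=F, B2=S, B3=F, B4=T, B5=T, B6=T
input #4 (p=7, r=6, y=4): events B2->S, B1->F, B3->T, B4->F, B5->T, B6->T; covers B1=F, B2=S, B3=T, B4=F, B5=T, B6=T
input #5 (p=3, r=2, y=6): events B2->E, B1->T, B4->T, B5->T, B6->F, B7->F; covers B1=T, B2=E, B4=T, B5=T, B6=F, B7=F
input #6 (p=4, r=6, y=4): events B2->S, B1->F, B3->T, B4->F, B5->T, B6->T; covers B1=F, B2=S, B3=T, B4=F, B5=T, B6=T
input #7 (p=6, r=4, y=4): events B2->S, B1->F, B3->T, B4->F, B5->T, B6->T; covers B1=F, B2=S, B3=T, B4=F, B5=T, B6=T
together the pool reaches 13 outcomes: B1=T, B1=F, B2=S, B2=E, B3=T, B3=F, B4=T, B4=F, B5=T, B5=F, B6=T, B6=F, B7=F
size 1 is not enough: best union over all size-1 subsets is 6/13
size 2 is not enough: best union over all size-2 subsets is 11/13
size 3 is not enough: best union over all size-3 subsets is 12/13
the canonical winner is {1, 2, 3, 4}: size 4, full 13-outcome coverage, earliest index list among size-4 covers

Answer: 1, 2, 3, 4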